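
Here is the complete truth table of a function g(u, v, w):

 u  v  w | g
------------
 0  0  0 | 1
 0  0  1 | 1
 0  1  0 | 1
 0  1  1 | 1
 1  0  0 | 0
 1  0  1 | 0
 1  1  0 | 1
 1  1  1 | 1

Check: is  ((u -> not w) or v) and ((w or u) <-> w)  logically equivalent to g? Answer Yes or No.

Test each input against both g and the formula:
  u=0, v=0, w=0: formula gives 1, g = 1 ✓
  u=0, v=0, w=1: formula gives 1, g = 1 ✓
  u=0, v=1, w=0: formula gives 1, g = 1 ✓
  u=0, v=1, w=1: formula gives 1, g = 1 ✓
  u=1, v=0, w=0: formula gives 0, g = 0 ✓
  …
  u=1, v=1, w=0: formula gives 0, but g = 1 ✗
A single disagreement suffices: at (1,1,0) they differ, so the formula does not compute g.

No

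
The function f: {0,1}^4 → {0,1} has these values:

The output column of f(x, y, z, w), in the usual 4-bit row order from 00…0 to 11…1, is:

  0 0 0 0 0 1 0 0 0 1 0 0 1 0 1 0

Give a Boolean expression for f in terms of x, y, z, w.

The 1-rows are (0,1,0,1), (1,0,0,1), (1,1,0,0), (1,1,1,0). Each contributes one minterm — ¬x·y·¬z·w; x·¬y·¬z·w; x·y·¬z·¬w; x·y·z·¬w — and their disjunction is a sum-of-products form of f.

f(x, y, z, w) = (((((x' · y) · z') · w) + (((x · y') · z') · w)) + (((x · y) · z') · w')) + (((x · y) · z) · w')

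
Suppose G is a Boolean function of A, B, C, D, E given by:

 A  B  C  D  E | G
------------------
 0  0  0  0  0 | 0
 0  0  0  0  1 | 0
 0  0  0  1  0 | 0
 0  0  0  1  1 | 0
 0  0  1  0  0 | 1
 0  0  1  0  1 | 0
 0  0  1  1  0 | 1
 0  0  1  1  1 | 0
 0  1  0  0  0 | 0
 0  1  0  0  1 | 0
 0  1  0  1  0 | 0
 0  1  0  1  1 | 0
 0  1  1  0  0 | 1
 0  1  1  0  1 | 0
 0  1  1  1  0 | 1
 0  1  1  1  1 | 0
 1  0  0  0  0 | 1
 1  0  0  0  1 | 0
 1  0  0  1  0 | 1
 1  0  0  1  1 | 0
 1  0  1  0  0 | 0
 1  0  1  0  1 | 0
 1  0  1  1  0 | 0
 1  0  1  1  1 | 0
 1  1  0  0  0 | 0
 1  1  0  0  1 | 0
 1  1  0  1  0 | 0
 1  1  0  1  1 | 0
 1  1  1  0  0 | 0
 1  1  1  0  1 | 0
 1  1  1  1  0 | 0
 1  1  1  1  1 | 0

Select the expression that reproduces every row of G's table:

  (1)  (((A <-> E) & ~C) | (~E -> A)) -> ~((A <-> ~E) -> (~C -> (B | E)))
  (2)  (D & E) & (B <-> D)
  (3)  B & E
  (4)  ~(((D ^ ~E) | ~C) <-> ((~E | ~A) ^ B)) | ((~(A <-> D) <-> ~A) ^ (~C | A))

(2) fails at (0,0,1,0,0): the formula yields 0, G is 1.
(3) fails at (0,0,1,0,0): the formula yields 0, G is 1.
(4) fails at (0,0,0,0,0): the formula yields 1, G is 0.
That leaves (1). Evaluating it on every row reproduces the table of G exactly.

1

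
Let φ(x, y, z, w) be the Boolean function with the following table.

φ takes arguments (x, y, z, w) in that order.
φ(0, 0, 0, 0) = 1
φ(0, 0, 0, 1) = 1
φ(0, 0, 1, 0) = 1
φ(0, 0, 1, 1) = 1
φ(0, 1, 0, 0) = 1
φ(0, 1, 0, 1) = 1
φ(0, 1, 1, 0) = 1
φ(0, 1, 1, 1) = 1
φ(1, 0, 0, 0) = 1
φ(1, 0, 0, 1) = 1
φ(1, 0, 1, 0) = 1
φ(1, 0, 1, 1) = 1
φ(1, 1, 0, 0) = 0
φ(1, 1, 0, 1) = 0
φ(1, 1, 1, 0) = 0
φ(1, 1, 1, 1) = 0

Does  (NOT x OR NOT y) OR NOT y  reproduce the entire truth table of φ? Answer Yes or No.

Test each input against both φ and the formula:
  x=0, y=0, z=0, w=0: formula gives 1, φ = 1 ✓
  x=0, y=0, z=0, w=1: formula gives 1, φ = 1 ✓
  x=0, y=0, z=1, w=0: formula gives 1, φ = 1 ✓
  x=0, y=0, z=1, w=1: formula gives 1, φ = 1 ✓
  …and likewise for the remaining 12 rows.
All 16 rows match — the expression computes φ exactly.

Yes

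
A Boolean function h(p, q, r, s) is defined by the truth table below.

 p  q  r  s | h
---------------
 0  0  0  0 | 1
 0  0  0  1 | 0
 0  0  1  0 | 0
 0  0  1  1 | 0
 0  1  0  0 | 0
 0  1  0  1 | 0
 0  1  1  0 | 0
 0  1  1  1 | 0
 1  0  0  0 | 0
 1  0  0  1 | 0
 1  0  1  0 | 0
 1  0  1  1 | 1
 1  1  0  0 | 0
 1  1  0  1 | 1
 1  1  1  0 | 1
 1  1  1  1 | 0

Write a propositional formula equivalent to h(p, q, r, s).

The 1-rows are (0,0,0,0), (1,0,1,1), (1,1,0,1), (1,1,1,0). Each contributes one minterm — ¬p·¬q·¬r·¬s; p·¬q·r·s; p·q·¬r·s; p·q·r·¬s — and their disjunction is a sum-of-products form of h.

h(p, q, r, s) = (((((NOT p AND NOT q) AND NOT r) AND NOT s) OR (((p AND NOT q) AND r) AND s)) OR (((p AND q) AND NOT r) AND s)) OR (((p AND q) AND r) AND NOT s)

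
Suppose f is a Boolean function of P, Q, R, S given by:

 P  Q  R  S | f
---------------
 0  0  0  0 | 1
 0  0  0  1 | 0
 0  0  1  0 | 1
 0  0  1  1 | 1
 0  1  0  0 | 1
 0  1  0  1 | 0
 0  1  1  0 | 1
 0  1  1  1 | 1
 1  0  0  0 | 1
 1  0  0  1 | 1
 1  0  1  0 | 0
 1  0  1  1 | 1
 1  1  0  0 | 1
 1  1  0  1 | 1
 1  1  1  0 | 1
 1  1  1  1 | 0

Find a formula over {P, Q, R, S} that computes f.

f is 0 on only 4 rows — (0,0,0,1), (0,1,0,1), (1,0,1,0), (1,1,1,1). Writing each as a minterm (¬P·¬Q·¬R·S, ¬P·Q·¬R·S, P·¬Q·R·¬S, P·Q·R·S) and OR-ing them characterizes exactly where f=0, so f is the negation of that disjunction.

f(P, Q, R, S) = not ((((((not P and not Q) and not R) and S) or (((not P and Q) and not R) and S)) or (((P and not Q) and R) and not S)) or (((P and Q) and R) and S))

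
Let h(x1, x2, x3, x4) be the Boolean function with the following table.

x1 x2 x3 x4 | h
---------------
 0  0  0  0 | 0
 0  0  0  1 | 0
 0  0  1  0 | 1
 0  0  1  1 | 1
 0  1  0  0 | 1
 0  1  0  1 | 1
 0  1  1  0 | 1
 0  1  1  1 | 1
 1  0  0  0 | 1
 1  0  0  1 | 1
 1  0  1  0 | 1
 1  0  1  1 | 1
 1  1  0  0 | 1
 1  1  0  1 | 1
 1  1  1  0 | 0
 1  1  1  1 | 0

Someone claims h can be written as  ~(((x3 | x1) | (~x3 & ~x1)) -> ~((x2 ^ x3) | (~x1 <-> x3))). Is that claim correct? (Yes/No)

Evaluate ~(((x3 | x1) | (~x3 & ~x1)) -> ~((x2 ^ x3) | (~x1 <-> x3))) on each row and compare to h:
  x1=0, x2=0, x3=0, x4=0: formula gives 0, h = 0 ✓
  x1=0, x2=0, x3=0, x4=1: formula gives 0, h = 0 ✓
  x1=0, x2=0, x3=1, x4=0: formula gives 1, h = 1 ✓
  x1=0, x2=0, x3=1, x4=1: formula gives 1, h = 1 ✓
  … (the remaining 12 rows also agree.)
All 16 rows match — the expression computes h exactly.

Yes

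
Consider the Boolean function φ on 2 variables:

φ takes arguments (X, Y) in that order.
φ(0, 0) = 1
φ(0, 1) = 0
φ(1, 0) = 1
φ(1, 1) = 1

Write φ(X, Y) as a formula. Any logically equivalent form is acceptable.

This is Y → X (false only at 0,1).

φ(X, Y) = Y → X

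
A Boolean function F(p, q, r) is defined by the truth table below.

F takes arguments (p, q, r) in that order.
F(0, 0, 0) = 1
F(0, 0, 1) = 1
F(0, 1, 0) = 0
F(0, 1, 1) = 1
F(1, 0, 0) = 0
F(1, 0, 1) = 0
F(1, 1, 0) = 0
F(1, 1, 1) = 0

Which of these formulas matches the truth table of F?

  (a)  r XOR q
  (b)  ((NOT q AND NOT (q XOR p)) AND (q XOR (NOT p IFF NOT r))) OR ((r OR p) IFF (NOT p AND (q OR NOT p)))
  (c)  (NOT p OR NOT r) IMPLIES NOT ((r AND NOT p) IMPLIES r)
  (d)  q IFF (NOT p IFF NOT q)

(a): at (0,0,0) it gives 0, but F = 1 — eliminated.
(c): at (0,0,0) it gives 0, but F = 1 — eliminated.
(d): at (0,0,0) it gives 0, but F = 1 — eliminated.
(b) is the remaining candidate, and it agrees with F on all 8 inputs.

b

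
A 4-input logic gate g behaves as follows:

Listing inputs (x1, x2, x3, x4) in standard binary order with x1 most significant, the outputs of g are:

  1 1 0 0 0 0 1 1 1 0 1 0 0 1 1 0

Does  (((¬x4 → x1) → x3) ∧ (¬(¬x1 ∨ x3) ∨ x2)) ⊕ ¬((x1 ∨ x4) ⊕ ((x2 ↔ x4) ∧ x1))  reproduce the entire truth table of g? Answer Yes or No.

No

Evaluate (((¬x4 → x1) → x3) ∧ (¬(¬x1 ∨ x3) ∨ x2)) ⊕ ¬((x1 ∨ x4) ⊕ ((x2 ↔ x4) ∧ x1)) on each row and compare to g:
  x1=0, x2=0, x3=0, x4=0: formula gives 1, g = 1 ✓
  x1=0, x2=0, x3=0, x4=1: formula gives 0, but g = 1 ✗
Row (0,0,0,1) is a counterexample, so the formula is not equivalent to g.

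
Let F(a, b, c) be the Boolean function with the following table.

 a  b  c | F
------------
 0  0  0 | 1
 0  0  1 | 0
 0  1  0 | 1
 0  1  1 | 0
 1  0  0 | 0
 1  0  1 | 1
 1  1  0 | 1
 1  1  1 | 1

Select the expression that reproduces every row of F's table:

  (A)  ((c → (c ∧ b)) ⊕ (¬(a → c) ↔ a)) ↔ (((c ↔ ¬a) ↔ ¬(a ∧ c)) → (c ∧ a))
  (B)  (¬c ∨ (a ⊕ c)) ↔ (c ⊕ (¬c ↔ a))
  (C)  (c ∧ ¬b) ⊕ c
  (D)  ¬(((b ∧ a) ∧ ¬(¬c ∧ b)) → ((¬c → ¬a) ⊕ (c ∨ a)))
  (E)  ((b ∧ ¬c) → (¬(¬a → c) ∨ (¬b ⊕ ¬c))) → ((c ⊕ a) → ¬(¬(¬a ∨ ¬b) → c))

E

(A): at (0,0,0) it gives 0, but F = 1 — eliminated.
(B): at (0,0,0) it gives 0, but F = 1 — eliminated.
(C): at (0,0,0) it gives 0, but F = 1 — eliminated.
(D): at (0,0,0) it gives 0, but F = 1 — eliminated.
That leaves (E). Evaluating it on every row reproduces the table of F exactly.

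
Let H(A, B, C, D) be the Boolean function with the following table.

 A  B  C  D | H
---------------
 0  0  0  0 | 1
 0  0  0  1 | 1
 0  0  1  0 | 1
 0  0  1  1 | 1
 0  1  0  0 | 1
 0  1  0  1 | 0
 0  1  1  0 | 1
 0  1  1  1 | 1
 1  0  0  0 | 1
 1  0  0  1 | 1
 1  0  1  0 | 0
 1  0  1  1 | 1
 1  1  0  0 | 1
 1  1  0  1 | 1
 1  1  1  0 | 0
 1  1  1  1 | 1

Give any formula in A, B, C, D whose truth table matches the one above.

H(A, B, C, D) = not (((((not A and B) and not C) and D) or (((A and not B) and C) and not D)) or (((A and B) and C) and not D))

The 0-rows are (0,1,0,1), (1,0,1,0), (1,1,1,0). Take each as a conjunction (¬A·B·¬C·D, A·¬B·C·¬D, A·B·C·¬D), form their disjunction, and complement — that gives a formula that is 1 everywhere H is.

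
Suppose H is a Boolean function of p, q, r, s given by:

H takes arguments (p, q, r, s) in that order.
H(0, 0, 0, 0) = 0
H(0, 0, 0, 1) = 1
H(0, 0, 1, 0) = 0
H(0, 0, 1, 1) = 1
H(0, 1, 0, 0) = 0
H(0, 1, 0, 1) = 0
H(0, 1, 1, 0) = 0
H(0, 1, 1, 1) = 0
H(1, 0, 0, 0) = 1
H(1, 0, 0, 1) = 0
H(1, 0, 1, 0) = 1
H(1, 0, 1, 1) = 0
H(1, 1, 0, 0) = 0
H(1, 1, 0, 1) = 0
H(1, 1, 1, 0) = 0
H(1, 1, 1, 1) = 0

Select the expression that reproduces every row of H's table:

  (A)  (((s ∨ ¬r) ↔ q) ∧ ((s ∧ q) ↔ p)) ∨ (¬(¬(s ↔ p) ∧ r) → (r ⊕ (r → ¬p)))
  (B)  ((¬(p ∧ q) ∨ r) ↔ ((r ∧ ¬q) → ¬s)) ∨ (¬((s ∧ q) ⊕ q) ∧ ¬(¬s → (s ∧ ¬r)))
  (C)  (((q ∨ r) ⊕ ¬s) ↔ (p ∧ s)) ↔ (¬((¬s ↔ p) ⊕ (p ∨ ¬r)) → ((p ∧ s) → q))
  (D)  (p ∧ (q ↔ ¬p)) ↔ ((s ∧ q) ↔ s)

(A) disagrees with H on (0,0,0,0) (formula → 1, table → 0); rule it out.
(B) disagrees with H on (0,0,0,0) (formula → 1, table → 0); rule it out.
(C) disagrees with H on (0,0,1,0) (formula → 1, table → 0); rule it out.
That leaves (D). Evaluating it on every row reproduces the table of H exactly.

D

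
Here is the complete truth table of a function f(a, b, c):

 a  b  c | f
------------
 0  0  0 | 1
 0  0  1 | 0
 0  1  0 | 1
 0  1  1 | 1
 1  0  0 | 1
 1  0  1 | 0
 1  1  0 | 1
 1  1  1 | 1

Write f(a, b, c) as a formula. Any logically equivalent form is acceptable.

There are just 2 zero rows: (0,0,1), (1,0,1). Their minterms are ¬a·¬b·c, a·¬b·c; the OR of those covers precisely the 0-outputs, and negating it yields f.

f(a, b, c) = not (((not a and not b) and c) or ((a and not b) and c))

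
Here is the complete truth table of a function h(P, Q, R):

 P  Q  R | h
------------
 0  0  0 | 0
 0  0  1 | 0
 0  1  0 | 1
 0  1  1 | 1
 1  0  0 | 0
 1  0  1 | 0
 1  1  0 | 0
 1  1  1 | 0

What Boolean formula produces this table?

h=1 on 2 inputs: (0,1,0), (0,1,1). Reading each as a conjunction of literals (¬P·Q·¬R, ¬P·Q·R) and taking the OR gives the canonical DNF.

h(P, Q, R) = ((NOT P AND Q) AND NOT R) OR ((NOT P AND Q) AND R)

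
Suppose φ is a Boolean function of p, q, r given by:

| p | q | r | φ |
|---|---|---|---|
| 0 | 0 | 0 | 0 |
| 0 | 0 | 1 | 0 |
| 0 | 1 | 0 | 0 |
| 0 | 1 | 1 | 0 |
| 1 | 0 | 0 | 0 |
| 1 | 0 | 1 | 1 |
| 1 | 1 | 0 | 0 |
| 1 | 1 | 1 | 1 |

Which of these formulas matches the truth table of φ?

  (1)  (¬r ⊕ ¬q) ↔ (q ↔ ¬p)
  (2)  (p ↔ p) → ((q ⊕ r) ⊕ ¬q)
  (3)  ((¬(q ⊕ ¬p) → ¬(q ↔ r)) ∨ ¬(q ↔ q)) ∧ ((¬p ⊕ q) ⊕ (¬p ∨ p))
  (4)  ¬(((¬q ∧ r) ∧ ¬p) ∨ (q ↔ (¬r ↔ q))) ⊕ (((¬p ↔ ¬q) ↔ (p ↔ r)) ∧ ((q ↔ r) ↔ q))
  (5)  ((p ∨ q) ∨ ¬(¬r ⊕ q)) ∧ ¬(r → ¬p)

(1): at (0,0,0) it gives 1, but φ = 0 — eliminated.
(2): at (0,0,0) it gives 1, but φ = 0 — eliminated.
(3): at (0,1,0) it gives 1, but φ = 0 — eliminated.
(4): at (1,1,1) it gives 0, but φ = 1 — eliminated.
That leaves (5). Evaluating it on every row reproduces the table of φ exactly.

5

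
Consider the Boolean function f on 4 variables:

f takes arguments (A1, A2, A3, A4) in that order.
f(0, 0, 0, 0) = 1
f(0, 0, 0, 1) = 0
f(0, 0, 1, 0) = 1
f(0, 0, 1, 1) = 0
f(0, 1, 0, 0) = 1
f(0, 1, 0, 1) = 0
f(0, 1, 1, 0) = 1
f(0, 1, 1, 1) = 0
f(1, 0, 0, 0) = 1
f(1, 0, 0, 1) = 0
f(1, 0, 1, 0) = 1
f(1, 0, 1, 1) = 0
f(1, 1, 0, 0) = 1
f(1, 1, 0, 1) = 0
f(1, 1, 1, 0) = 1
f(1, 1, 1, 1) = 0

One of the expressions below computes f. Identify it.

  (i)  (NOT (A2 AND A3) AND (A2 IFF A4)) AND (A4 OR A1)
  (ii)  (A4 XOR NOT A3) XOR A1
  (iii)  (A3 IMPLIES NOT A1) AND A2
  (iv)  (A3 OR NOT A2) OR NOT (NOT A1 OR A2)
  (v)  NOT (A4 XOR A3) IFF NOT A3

v

(i): at (0,0,0,0) it gives 0, but f = 1 — eliminated.
(ii): at (0,0,1,0) it gives 0, but f = 1 — eliminated.
(iii): at (0,0,0,0) it gives 0, but f = 1 — eliminated.
(iv): at (0,0,0,1) it gives 1, but f = 0 — eliminated.
That leaves (v). Evaluating it on every row reproduces the table of f exactly.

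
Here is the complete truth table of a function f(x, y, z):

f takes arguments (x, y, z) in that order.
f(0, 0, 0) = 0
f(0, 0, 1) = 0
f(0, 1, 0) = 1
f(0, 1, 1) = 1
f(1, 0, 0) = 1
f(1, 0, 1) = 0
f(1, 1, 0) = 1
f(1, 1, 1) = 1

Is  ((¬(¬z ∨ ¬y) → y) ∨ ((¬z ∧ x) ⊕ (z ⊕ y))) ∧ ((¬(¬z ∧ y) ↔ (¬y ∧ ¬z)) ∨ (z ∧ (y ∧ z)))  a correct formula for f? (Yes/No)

Test each input against both f and the formula:
  x=0, y=0, z=0: formula gives 1, but f = 0 ✗
Since they disagree at (0,0,0), the expression is not a correct formula for f.

No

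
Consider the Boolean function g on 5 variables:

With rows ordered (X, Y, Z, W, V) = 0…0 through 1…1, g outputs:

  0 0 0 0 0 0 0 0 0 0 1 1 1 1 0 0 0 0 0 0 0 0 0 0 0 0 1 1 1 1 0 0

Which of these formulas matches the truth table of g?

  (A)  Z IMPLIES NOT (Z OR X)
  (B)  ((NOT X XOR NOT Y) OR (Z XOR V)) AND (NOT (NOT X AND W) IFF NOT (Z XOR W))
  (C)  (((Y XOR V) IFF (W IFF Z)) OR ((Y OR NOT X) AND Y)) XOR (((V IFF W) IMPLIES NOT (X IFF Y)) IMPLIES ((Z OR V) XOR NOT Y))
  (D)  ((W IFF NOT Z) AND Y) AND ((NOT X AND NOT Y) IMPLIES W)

D

(A) disagrees with g on (0,0,0,0,0) (formula → 1, table → 0); rule it out.
(B) disagrees with g on (0,0,0,0,1) (formula → 1, table → 0); rule it out.
(C) disagrees with g on (0,0,0,0,0) (formula → 1, table → 0); rule it out.
That leaves (D). Evaluating it on every row reproduces the table of g exactly.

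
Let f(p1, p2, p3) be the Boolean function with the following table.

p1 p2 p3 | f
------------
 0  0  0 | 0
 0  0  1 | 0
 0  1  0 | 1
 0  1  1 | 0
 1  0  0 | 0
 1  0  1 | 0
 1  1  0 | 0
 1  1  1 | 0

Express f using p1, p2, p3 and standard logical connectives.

f(p1, p2, p3) = (~p1 & p2) & ~p3

f is 1 on exactly one input, (0,1,0), whose minterm is ¬p1·p2·¬p3. So f is just that conjunction.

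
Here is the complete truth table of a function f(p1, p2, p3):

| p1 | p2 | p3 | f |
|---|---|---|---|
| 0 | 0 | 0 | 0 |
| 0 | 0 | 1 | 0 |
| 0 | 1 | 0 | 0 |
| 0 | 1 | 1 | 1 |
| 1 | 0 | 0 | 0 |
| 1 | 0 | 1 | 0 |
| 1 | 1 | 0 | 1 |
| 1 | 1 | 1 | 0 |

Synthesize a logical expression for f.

Collect the rows where f=1 — (0,1,1), (1,1,0) — and write one minterm per row: ¬p1·p2·p3, p1·p2·¬p3. Their union (logical OR) reproduces the table exactly.

f(p1, p2, p3) = ((~p1 & p2) & p3) | ((p1 & p2) & ~p3)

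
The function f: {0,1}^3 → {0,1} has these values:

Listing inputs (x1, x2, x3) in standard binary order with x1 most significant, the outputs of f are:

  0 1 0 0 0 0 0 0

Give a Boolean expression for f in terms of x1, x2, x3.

Only row (0,0,1) gives 1. That row's minterm ¬x1·¬x2·x3 is f directly.

f(x1, x2, x3) = (NOT x1 AND NOT x2) AND x3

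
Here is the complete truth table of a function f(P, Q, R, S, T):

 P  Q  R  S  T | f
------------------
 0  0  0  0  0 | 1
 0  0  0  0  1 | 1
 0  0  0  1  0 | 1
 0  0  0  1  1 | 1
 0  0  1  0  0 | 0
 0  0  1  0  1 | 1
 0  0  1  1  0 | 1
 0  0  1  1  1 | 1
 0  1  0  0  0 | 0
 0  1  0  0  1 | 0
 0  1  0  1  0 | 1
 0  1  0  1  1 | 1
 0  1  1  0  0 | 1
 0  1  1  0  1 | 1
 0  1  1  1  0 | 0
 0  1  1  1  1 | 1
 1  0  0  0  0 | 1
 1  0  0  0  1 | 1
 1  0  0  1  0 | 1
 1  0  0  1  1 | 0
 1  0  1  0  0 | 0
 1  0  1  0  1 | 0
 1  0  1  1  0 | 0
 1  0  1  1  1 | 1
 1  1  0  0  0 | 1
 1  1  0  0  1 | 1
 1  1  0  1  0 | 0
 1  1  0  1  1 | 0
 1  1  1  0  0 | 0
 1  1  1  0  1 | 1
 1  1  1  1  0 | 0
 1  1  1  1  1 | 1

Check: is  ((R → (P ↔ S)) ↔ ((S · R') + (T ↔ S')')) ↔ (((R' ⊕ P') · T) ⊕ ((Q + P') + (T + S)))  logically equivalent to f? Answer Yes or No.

No

Test each input against both f and the formula:
  P=0, Q=0, R=0, S=0, T=0: formula gives 1, f = 1 ✓
  P=0, Q=0, R=0, S=0, T=1: formula gives 0, but f = 1 ✗
A single disagreement suffices: at (0,0,0,0,1) they differ, so the formula does not compute f.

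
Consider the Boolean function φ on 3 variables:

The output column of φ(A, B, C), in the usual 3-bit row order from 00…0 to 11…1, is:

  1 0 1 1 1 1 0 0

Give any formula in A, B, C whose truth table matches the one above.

φ(A, B, C) = ¬((((¬A ∧ ¬B) ∧ C) ∨ ((A ∧ B) ∧ ¬C)) ∨ ((A ∧ B) ∧ C))

The 0-rows are (0,0,1), (1,1,0), (1,1,1). Take each as a conjunction (¬A·¬B·C, A·B·¬C, A·B·C), form their disjunction, and complement — that gives a formula that is 1 everywhere φ is.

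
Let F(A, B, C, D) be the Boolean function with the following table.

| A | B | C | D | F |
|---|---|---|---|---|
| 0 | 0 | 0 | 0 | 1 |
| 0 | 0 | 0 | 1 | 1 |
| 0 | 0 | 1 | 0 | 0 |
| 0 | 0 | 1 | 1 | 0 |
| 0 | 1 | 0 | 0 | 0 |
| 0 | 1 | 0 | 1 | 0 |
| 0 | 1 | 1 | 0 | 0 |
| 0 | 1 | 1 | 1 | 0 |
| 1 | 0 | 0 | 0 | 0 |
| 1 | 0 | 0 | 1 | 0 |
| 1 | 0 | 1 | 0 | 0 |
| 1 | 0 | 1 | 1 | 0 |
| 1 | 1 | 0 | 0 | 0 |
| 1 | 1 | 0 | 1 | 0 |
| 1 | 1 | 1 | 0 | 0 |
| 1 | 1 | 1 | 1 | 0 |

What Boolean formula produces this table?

The 1-rows are (0,0,0,0), (0,0,0,1). Each contributes one minterm — ¬A·¬B·¬C·¬D; ¬A·¬B·¬C·D — and their disjunction is a sum-of-products form of F.

F(A, B, C, D) = (((¬A ∧ ¬B) ∧ ¬C) ∧ ¬D) ∨ (((¬A ∧ ¬B) ∧ ¬C) ∧ D)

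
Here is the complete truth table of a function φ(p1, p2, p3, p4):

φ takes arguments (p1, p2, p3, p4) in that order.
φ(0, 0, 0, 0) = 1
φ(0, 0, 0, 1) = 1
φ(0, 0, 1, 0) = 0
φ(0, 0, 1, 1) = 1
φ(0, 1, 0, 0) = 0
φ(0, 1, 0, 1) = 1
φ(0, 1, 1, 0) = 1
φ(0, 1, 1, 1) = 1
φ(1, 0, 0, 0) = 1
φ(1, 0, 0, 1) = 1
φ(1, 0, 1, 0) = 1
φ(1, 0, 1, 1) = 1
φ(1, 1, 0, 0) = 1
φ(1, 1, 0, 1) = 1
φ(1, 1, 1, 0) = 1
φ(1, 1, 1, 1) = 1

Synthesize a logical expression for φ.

There are just 2 zero rows: (0,0,1,0), (0,1,0,0). Their minterms are ¬p1·¬p2·p3·¬p4, ¬p1·p2·¬p3·¬p4; the OR of those covers precisely the 0-outputs, and negating it yields φ.

φ(p1, p2, p3, p4) = ((((p1' · p2') · p3) · p4') + (((p1' · p2) · p3') · p4'))'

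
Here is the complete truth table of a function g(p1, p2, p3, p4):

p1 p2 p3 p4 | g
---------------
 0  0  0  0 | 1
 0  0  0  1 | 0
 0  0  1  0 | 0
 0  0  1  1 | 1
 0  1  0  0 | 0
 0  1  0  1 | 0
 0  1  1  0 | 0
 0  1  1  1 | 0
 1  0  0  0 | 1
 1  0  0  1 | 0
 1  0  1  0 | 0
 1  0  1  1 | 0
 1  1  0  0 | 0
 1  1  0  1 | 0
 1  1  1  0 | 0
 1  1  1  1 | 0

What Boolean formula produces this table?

g(p1, p2, p3, p4) = ((((~p1 & ~p2) & ~p3) & ~p4) | (((~p1 & ~p2) & p3) & p4)) | (((p1 & ~p2) & ~p3) & ~p4)

Collect the rows where g=1 — (0,0,0,0), (0,0,1,1), (1,0,0,0) — and write one minterm per row: ¬p1·¬p2·¬p3·¬p4, ¬p1·¬p2·p3·p4, p1·¬p2·¬p3·¬p4. Their union (logical OR) reproduces the table exactly.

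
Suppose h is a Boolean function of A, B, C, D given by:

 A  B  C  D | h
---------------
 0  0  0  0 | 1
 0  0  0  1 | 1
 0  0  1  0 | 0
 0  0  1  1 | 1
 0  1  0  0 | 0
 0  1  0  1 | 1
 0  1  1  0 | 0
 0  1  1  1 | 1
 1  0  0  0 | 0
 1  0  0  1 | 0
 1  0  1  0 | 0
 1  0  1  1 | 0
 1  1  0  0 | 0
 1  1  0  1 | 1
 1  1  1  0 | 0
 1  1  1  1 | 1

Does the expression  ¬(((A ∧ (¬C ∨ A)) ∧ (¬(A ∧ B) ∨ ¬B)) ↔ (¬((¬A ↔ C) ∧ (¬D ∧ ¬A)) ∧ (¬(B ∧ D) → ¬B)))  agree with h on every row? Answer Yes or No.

Yes

Evaluate ¬(((A ∧ (¬C ∨ A)) ∧ (¬(A ∧ B) ∨ ¬B)) ↔ (¬((¬A ↔ C) ∧ (¬D ∧ ¬A)) ∧ (¬(B ∧ D) → ¬B))) on each row and compare to h:
  A=0, B=0, C=0, D=0: formula gives 1, h = 1 ✓
  A=0, B=0, C=0, D=1: formula gives 1, h = 1 ✓
  A=0, B=0, C=1, D=0: formula gives 0, h = 0 ✓
  A=0, B=0, C=1, D=1: formula gives 1, h = 1 ✓
  …and likewise for the remaining 12 rows.
All 16 rows match — the expression computes h exactly.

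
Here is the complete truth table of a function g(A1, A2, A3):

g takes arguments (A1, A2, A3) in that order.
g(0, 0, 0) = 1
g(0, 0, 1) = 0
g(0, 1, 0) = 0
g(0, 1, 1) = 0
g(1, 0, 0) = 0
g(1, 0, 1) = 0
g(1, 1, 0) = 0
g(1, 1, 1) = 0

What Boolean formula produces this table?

g is 1 on exactly one input, (0,0,0), whose minterm is ¬A1·¬A2·¬A3. So g is just that conjunction.

g(A1, A2, A3) = (¬A1 ∧ ¬A2) ∧ ¬A3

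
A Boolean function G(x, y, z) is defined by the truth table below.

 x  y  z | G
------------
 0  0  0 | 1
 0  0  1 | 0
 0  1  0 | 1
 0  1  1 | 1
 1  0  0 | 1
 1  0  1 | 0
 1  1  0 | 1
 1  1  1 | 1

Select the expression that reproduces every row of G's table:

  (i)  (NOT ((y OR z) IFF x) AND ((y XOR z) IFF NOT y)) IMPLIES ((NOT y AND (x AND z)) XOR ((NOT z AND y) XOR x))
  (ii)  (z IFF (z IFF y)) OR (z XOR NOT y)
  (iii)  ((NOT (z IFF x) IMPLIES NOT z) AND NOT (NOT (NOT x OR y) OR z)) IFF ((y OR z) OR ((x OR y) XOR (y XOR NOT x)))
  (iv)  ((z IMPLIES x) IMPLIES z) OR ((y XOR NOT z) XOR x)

(i): at (0,1,1) it gives 0, but G = 1 — eliminated.
(iii): at (0,1,1) it gives 0, but G = 1 — eliminated.
(iv): at (0,0,1) it gives 1, but G = 0 — eliminated.
Only (ii) survives; checking it on all 8 rows confirms it matches G.

ii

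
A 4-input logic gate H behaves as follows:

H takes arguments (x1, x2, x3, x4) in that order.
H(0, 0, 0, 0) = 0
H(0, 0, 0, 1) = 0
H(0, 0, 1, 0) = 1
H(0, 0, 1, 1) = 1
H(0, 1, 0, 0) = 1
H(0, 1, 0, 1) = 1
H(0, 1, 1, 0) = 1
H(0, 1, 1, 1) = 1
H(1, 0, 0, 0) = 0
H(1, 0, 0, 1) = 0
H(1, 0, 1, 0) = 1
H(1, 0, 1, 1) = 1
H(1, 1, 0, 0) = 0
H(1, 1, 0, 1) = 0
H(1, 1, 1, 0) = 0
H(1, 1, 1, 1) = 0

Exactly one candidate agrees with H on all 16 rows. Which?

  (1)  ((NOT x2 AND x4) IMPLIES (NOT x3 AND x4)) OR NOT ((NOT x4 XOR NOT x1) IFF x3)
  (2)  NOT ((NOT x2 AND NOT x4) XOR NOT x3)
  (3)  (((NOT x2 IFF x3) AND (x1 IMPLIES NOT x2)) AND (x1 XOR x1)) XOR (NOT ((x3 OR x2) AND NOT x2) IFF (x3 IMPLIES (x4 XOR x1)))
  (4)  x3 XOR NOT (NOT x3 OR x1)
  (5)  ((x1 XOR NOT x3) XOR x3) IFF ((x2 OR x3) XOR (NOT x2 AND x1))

(1): at (0,0,0,0) it gives 1, but H = 0 — eliminated.
(2): at (0,0,0,0) it gives 1, but H = 0 — eliminated.
(3): at (0,0,0,0) it gives 1, but H = 0 — eliminated.
(4): at (0,0,1,0) it gives 0, but H = 1 — eliminated.
Only (5) survives; checking it on all 16 rows confirms it matches H.

5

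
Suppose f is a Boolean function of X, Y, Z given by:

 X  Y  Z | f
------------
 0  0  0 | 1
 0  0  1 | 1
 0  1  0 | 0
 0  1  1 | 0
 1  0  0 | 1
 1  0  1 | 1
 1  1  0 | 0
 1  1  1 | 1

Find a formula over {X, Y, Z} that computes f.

f(X, Y, Z) = not ((((not X and Y) and not Z) or ((not X and Y) and Z)) or ((X and Y) and not Z))

The 0-rows are (0,1,0), (0,1,1), (1,1,0). Take each as a conjunction (¬X·Y·¬Z, ¬X·Y·Z, X·Y·¬Z), form their disjunction, and complement — that gives a formula that is 1 everywhere f is.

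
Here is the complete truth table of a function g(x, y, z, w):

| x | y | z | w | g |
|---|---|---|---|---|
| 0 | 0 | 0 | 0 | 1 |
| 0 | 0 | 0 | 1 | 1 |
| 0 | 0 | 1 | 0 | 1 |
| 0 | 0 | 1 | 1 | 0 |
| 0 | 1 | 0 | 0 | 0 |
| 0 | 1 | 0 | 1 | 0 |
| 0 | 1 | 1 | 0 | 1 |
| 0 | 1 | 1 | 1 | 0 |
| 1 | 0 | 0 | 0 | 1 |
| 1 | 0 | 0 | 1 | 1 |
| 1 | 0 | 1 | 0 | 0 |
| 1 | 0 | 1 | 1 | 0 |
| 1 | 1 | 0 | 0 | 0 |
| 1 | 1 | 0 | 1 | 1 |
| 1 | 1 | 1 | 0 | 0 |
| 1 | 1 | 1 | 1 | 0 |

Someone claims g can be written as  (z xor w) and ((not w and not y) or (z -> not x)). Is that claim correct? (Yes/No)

Test each input against both g and the formula:
  x=0, y=0, z=0, w=0: formula gives 0, but g = 1 ✗
Row (0,0,0,0) is a counterexample, so the formula is not equivalent to g.

No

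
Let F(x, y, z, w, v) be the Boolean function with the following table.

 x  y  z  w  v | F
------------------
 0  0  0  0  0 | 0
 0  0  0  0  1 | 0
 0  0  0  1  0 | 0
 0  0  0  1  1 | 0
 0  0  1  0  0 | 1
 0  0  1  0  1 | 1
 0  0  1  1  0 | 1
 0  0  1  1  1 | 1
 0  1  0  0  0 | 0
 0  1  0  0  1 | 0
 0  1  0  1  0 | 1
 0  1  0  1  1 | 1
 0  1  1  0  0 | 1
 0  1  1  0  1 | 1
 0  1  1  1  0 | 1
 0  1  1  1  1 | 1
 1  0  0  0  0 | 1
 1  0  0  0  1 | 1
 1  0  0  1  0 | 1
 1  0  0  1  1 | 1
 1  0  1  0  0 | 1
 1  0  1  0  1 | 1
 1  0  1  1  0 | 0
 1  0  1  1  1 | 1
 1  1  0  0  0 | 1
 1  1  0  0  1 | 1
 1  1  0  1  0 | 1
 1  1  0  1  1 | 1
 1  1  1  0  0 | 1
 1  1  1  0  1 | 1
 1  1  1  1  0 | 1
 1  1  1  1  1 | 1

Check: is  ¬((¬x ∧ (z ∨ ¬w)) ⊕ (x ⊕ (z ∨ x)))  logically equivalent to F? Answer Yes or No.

No

Check the formula against F row by row:
  x=0, y=0, z=0, w=0, v=0: formula gives 0, F = 0 ✓
  x=0, y=0, z=0, w=0, v=1: formula gives 0, F = 0 ✓
  x=0, y=0, z=0, w=1, v=0: formula gives 1, but F = 0 ✗
Since they disagree at (0,0,0,1,0), the expression is not a correct formula for F.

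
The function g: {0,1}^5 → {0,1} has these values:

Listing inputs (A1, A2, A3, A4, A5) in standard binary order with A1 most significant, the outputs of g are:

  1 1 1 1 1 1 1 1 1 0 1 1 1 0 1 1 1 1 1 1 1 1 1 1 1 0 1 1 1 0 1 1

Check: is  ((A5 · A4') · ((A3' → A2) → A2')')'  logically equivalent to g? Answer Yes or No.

Yes

Check the formula against g row by row:
  A1=0, A2=0, A3=0, A4=0, A5=0: formula gives 1, g = 1 ✓
  A1=0, A2=0, A3=0, A4=0, A5=1: formula gives 1, g = 1 ✓
  A1=0, A2=0, A3=0, A4=1, A5=0: formula gives 1, g = 1 ✓
  A1=0, A2=0, A3=0, A4=1, A5=1: formula gives 1, g = 1 ✓
  … (the remaining 28 rows also agree.)
Every row agrees, so the formula is equivalent.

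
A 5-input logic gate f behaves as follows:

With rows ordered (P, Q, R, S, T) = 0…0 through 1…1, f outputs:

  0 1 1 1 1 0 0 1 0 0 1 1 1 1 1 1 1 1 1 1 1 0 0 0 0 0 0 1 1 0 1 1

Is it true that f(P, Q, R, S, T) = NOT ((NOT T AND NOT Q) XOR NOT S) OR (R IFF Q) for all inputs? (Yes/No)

Test each input against both f and the formula:
  P=0, Q=0, R=0, S=0, T=0: formula gives 1, but f = 0 ✗
A single disagreement suffices: at (0,0,0,0,0) they differ, so the formula does not compute f.

No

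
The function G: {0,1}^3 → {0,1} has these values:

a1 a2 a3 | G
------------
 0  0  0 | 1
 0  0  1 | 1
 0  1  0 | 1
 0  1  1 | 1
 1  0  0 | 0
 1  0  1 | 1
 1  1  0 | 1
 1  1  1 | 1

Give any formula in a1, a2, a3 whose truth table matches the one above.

G is 0 on exactly one input, (1,0,0), whose minterm is a1·¬a2·¬a3. So G is the negation of that single conjunction.

G(a1, a2, a3) = not ((a1 and not a2) and not a3)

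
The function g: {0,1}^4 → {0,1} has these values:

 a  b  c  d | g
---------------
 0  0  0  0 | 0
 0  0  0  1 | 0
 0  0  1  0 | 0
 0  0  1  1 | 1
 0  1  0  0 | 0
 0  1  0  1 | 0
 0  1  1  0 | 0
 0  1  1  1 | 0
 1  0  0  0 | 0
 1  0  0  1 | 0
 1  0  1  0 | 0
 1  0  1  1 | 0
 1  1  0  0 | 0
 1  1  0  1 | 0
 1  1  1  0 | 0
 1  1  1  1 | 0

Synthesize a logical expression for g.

g(a, b, c, d) = ((~a & ~b) & c) & d

Only row (0,0,1,1) gives 1. That row's minterm ¬a·¬b·c·d is g directly.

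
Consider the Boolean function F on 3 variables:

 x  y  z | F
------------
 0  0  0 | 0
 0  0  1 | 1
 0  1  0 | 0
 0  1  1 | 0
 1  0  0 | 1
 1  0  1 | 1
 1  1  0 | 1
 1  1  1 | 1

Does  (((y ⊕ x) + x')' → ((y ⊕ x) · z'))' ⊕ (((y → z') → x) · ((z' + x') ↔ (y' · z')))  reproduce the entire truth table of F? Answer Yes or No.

Evaluate (((y ⊕ x) + x')' → ((y ⊕ x) · z'))' ⊕ (((y → z') → x) · ((z' + x') ↔ (y' · z'))) on each row and compare to F:
  x=0, y=0, z=0: formula gives 0, F = 0 ✓
  x=0, y=0, z=1: formula gives 0, but F = 1 ✗
Row (0,0,1) is a counterexample, so the formula is not equivalent to F.

No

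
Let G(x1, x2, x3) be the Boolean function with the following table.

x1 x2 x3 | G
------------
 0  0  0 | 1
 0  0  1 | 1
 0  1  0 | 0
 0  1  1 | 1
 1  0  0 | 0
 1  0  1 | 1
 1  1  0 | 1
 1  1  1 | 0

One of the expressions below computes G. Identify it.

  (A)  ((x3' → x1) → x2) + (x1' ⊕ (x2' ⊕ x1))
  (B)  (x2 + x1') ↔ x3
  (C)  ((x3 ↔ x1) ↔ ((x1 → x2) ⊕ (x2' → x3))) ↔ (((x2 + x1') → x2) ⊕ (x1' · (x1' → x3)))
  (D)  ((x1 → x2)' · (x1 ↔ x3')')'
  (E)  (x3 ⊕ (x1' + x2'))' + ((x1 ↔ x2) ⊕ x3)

E

(A): at (0,0,1) it gives 0, but G = 1 — eliminated.
(B): at (0,0,0) it gives 0, but G = 1 — eliminated.
(C): at (0,0,0) it gives 0, but G = 1 — eliminated.
(D): at (0,1,0) it gives 1, but G = 0 — eliminated.
That leaves (E). Evaluating it on every row reproduces the table of G exactly.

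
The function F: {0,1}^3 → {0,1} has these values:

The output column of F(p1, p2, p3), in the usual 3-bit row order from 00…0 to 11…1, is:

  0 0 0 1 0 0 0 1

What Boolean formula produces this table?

F=1 on 2 inputs: (0,1,1), (1,1,1). Reading each as a conjunction of literals (¬p1·p2·p3, p1·p2·p3) and taking the OR gives the canonical DNF.

F(p1, p2, p3) = ((¬p1 ∧ p2) ∧ p3) ∨ ((p1 ∧ p2) ∧ p3)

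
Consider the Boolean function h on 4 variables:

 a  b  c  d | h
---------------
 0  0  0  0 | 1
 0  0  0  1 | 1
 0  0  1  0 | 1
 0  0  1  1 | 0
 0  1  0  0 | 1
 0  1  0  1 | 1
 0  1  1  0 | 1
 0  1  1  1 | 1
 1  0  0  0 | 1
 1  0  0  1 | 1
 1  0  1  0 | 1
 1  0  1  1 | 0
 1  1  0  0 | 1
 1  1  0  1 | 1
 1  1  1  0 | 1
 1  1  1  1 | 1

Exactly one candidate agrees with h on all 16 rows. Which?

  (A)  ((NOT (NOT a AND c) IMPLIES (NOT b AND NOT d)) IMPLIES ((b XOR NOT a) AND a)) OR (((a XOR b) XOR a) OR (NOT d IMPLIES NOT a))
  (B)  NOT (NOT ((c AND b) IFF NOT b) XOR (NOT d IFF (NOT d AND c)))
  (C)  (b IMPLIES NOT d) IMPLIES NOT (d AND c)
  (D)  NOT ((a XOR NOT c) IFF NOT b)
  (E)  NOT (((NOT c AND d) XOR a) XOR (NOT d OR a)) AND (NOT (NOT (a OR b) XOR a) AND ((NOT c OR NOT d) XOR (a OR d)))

C

(A): at (0,0,1,1) it gives 1, but h = 0 — eliminated.
(B): at (0,0,0,0) it gives 0, but h = 1 — eliminated.
(D): at (0,0,0,0) it gives 0, but h = 1 — eliminated.
(E): at (0,0,0,0) it gives 0, but h = 1 — eliminated.
(C) is the remaining candidate, and it agrees with h on all 16 inputs.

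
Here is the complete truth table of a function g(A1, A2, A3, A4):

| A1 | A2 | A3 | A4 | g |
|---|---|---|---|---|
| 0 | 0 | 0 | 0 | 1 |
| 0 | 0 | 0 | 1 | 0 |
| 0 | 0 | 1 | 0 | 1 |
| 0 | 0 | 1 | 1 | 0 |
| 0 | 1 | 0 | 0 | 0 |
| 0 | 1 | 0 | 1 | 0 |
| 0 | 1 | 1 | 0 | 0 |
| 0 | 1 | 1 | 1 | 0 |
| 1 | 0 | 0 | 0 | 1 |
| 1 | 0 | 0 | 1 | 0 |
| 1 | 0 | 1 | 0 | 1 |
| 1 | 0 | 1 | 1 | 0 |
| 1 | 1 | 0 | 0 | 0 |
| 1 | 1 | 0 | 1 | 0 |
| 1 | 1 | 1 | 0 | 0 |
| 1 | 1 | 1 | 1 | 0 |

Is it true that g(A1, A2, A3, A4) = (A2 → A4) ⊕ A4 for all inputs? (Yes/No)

Evaluate (A2 → A4) ⊕ A4 on each row and compare to g:
  A1=0, A2=0, A3=0, A4=0: formula gives 1, g = 1 ✓
  A1=0, A2=0, A3=0, A4=1: formula gives 0, g = 0 ✓
  A1=0, A2=0, A3=1, A4=0: formula gives 1, g = 1 ✓
  A1=0, A2=0, A3=1, A4=1: formula gives 0, g = 0 ✓
  … (the remaining 12 rows also agree.)
All 16 rows match — the expression computes g exactly.

Yes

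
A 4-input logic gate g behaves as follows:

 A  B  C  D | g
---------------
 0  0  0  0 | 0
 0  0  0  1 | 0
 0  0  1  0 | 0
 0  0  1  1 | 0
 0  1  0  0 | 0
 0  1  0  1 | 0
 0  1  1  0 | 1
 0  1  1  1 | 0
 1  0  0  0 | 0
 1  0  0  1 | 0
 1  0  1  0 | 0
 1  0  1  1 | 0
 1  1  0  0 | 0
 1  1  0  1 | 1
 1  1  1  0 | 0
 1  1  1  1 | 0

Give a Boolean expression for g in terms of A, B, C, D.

g(A, B, C, D) = (((¬A ∧ B) ∧ C) ∧ ¬D) ∨ (((A ∧ B) ∧ ¬C) ∧ D)

g=1 on 2 inputs: (0,1,1,0), (1,1,0,1). Reading each as a conjunction of literals (¬A·B·C·¬D, A·B·¬C·D) and taking the OR gives the canonical DNF.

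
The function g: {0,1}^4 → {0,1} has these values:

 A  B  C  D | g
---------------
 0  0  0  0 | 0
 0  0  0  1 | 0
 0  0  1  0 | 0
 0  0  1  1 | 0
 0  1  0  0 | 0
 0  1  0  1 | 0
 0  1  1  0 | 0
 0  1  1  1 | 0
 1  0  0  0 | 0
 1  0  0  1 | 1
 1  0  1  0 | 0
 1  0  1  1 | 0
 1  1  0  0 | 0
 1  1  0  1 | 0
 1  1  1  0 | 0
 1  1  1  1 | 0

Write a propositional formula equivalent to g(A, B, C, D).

Only row (1,0,0,1) gives 1. That row's minterm A·¬B·¬C·D is g directly.

g(A, B, C, D) = ((A · B') · C') · D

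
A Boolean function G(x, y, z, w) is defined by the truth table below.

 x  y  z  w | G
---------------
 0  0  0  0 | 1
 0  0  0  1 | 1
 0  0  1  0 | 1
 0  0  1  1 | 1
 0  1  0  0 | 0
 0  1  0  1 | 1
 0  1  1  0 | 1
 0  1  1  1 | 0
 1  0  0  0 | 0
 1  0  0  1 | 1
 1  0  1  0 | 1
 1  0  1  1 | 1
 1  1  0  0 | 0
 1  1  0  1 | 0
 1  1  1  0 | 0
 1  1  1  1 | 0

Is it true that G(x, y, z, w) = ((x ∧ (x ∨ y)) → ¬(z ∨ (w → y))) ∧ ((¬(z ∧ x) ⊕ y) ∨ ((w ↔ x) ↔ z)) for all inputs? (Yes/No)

Evaluate ((x ∧ (x ∨ y)) → ¬(z ∨ (w → y))) ∧ ((¬(z ∧ x) ⊕ y) ∨ ((w ↔ x) ↔ z)) on each row and compare to G:
  x=0, y=0, z=0, w=0: formula gives 1, G = 1 ✓
  x=0, y=0, z=0, w=1: formula gives 1, G = 1 ✓
  x=0, y=0, z=1, w=0: formula gives 1, G = 1 ✓
  x=0, y=0, z=1, w=1: formula gives 1, G = 1 ✓
  …
  x=1, y=0, z=1, w=0: formula gives 0, but G = 1 ✗
Row (1,0,1,0) is a counterexample, so the formula is not equivalent to G.

No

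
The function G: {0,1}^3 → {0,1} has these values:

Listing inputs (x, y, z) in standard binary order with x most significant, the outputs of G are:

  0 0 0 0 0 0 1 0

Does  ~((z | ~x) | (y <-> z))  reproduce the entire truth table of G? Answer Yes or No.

Yes

Evaluate ~((z | ~x) | (y <-> z)) on each row and compare to G:
  x=0, y=0, z=0: formula gives 0, G = 0 ✓
  x=0, y=0, z=1: formula gives 0, G = 0 ✓
  x=0, y=1, z=0: formula gives 0, G = 0 ✓
  x=0, y=1, z=1: formula gives 0, G = 0 ✓
  x=1, y=0, z=0: formula gives 0, G = 0 ✓
  … (the remaining 3 rows also agree.)
No disagreement on any input; they are logically equivalent.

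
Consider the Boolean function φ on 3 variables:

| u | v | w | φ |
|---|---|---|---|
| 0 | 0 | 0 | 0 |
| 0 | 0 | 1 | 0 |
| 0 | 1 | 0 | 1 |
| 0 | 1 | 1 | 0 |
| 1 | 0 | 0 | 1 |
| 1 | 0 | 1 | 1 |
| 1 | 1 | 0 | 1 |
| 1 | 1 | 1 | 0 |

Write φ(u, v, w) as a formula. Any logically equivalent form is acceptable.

φ(u, v, w) = ((((¬u ∧ v) ∧ ¬w) ∨ ((u ∧ ¬v) ∧ ¬w)) ∨ ((u ∧ ¬v) ∧ w)) ∨ ((u ∧ v) ∧ ¬w)

The 1-rows are (0,1,0), (1,0,0), (1,0,1), (1,1,0). Each contributes one minterm — ¬u·v·¬w; u·¬v·¬w; u·¬v·w; u·v·¬w — and their disjunction is a sum-of-products form of φ.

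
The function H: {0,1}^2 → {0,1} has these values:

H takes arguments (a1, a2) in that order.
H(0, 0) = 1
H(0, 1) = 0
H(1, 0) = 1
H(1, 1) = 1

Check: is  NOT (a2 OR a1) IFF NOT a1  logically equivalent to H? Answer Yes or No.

Yes

Check the formula against H row by row:
  a1=0, a2=0: formula gives 1, H = 1 ✓
  a1=0, a2=1: formula gives 0, H = 0 ✓
  a1=1, a2=0: formula gives 1, H = 1 ✓
  a1=1, a2=1: formula gives 1, H = 1 ✓
All 4 rows match — the expression computes H exactly.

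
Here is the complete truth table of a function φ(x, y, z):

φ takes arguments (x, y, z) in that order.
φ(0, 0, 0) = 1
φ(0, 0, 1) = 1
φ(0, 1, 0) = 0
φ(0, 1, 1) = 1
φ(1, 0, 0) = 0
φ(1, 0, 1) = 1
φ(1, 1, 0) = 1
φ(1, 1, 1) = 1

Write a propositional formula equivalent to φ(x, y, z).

φ(x, y, z) = not (((not x and y) and not z) or ((x and not y) and not z))

φ is 0 on only 2 rows — (0,1,0), (1,0,0). Writing each as a minterm (¬x·y·¬z, x·¬y·¬z) and OR-ing them characterizes exactly where φ=0, so φ is the negation of that disjunction.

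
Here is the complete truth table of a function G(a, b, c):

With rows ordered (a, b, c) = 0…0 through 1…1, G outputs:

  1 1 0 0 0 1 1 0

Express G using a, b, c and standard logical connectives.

G=1 on 4 inputs: (0,0,0), (0,0,1), (1,0,1), (1,1,0). Reading each as a conjunction of literals (¬a·¬b·¬c, ¬a·¬b·c, a·¬b·c, a·b·¬c) and taking the OR gives the canonical DNF.

G(a, b, c) = ((((a' · b') · c') + ((a' · b') · c)) + ((a · b') · c)) + ((a · b) · c')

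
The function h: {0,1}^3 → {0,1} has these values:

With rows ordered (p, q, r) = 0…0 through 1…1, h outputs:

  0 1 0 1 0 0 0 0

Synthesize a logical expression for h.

The 1-rows are (0,0,1), (0,1,1). Each contributes one minterm — ¬p·¬q·r; ¬p·q·r — and their disjunction is a sum-of-products form of h.

h(p, q, r) = ((p' · q') · r) + ((p' · q) · r)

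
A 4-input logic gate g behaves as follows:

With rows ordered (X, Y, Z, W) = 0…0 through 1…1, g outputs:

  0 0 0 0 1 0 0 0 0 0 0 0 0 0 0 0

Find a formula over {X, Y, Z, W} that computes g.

g is 1 on exactly one input, (0,1,0,0), whose minterm is ¬X·Y·¬Z·¬W. So g is just that conjunction.

g(X, Y, Z, W) = ((NOT X AND Y) AND NOT Z) AND NOT W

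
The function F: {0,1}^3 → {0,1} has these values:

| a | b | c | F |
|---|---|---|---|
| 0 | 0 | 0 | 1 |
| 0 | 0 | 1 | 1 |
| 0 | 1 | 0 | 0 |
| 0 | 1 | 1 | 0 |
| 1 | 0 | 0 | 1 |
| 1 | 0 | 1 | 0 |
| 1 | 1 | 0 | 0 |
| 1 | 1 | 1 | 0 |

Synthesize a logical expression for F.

F(a, b, c) = (((not a and not b) and not c) or ((not a and not b) and c)) or ((a and not b) and not c)

Collect the rows where F=1 — (0,0,0), (0,0,1), (1,0,0) — and write one minterm per row: ¬a·¬b·¬c, ¬a·¬b·c, a·¬b·¬c. Their union (logical OR) reproduces the table exactly.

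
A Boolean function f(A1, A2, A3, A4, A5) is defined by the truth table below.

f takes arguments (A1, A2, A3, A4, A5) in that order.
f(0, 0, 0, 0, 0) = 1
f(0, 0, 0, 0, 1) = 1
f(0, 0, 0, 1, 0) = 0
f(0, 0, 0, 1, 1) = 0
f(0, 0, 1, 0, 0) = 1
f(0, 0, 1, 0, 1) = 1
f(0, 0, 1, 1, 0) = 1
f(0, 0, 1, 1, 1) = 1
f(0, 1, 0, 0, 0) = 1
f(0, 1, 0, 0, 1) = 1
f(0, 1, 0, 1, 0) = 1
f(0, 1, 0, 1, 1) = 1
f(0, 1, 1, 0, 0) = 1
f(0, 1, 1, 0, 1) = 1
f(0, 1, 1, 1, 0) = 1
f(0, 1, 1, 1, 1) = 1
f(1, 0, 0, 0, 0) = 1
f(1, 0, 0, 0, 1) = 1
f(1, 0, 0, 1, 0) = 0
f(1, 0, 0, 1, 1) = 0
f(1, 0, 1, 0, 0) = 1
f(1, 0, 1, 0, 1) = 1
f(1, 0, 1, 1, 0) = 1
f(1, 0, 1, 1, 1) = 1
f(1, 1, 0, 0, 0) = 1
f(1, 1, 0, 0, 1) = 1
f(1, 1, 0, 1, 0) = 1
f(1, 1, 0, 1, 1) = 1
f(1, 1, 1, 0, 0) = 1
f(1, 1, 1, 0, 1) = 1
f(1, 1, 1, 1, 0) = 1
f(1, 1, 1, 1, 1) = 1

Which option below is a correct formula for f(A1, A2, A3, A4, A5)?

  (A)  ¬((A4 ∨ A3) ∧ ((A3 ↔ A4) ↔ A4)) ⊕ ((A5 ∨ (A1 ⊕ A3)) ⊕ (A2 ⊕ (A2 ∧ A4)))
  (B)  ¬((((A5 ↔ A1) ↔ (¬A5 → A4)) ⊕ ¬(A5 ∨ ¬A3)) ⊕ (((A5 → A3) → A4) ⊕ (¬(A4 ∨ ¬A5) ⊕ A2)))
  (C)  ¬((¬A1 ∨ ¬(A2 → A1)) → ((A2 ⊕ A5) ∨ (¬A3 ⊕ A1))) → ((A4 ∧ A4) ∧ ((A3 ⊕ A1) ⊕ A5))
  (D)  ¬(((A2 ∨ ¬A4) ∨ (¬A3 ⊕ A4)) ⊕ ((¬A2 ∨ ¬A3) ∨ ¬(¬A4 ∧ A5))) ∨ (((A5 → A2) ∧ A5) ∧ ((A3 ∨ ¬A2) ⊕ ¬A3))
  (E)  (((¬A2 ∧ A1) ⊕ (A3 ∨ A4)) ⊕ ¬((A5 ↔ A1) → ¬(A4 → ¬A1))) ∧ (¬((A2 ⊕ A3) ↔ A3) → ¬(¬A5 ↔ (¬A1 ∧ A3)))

D

(A): at (0,0,0,0,1) it gives 0, but f = 1 — eliminated.
(B): at (0,0,0,1,0) it gives 1, but f = 0 — eliminated.
(C): at (0,0,0,1,0) it gives 1, but f = 0 — eliminated.
(E): at (0,0,0,0,1) it gives 0, but f = 1 — eliminated.
(D) is the remaining candidate, and it agrees with f on all 32 inputs.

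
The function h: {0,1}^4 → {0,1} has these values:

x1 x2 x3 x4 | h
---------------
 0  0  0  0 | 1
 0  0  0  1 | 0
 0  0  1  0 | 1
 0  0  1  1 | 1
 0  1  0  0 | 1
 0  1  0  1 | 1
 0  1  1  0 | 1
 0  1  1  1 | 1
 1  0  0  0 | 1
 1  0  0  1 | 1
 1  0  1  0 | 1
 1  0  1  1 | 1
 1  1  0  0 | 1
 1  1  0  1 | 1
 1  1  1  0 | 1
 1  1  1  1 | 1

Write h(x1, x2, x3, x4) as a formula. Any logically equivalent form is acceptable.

h(x1, x2, x3, x4) = NOT (((NOT x1 AND NOT x2) AND NOT x3) AND x4)

h is 0 on exactly one input, (0,0,0,1), whose minterm is ¬x1·¬x2·¬x3·x4. So h is the negation of that single conjunction.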